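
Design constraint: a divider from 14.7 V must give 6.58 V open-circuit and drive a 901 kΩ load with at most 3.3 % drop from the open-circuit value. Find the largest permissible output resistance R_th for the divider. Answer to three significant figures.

R_th ≤ 30.7 kΩ

Loading drop = R_th/(R_th + R_L) ≤ 0.0330, so R_th ≤ R_L · ε/(1−ε) = 901 kΩ × 0.0330/0.9670 = 30.7 kΩ.
(Any R1, R2 with R2/(R1+R2) = 0.448 and R1‖R2 ≤ 30.7 kΩ will meet the spec.)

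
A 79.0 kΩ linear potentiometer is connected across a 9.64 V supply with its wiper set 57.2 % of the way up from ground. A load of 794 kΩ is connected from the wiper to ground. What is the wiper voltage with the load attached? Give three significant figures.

V ≈ 5.38 V

The wiper splits the pot into (1−α)R = 33.81 kΩ above and αR = 45.19 kΩ below.
Lower section ‖ load = 42.75 kΩ.
V_wiper = 9.64 × 42.75/(33.81 + 42.75) = 5.38 V.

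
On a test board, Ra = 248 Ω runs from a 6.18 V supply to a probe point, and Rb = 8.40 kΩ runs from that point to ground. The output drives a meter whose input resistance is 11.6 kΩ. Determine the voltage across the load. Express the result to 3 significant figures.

V_out ≈ 5.88 V

The load sits in parallel with Rb: Rb‖R_L = (8400 × 11600) / (8400 + 11600) = 4872 Ω.
V_out = 6.18 × 4872 / (248 + 4872) = 6.18 × 4872/5120 = 5.88 V.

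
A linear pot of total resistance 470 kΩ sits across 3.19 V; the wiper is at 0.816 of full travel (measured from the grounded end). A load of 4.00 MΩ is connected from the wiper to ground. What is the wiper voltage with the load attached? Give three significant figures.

The wiper splits the pot into (1−α)R = 86.48 kΩ above and αR = 383.5 kΩ below.
Lower section ‖ load = 350.0 kΩ.
V_wiper = 3.19 × 350.0/(86.48 + 350.0) = 2.56 V.

V ≈ 2.56 V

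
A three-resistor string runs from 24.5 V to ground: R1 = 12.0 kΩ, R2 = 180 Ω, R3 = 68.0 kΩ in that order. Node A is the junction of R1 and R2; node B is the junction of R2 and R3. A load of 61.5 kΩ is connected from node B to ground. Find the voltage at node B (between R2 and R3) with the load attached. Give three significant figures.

At node B, R3 is in parallel with the load: R3‖R_L = 32290 Ω.
Below node A the resistance is R2 + (R3‖R_L) = 32470 Ω, so V_A = 24.5 × 32470/44470 = 17.89 V.
Then V_B = V_A × (R3‖R_L)/(R2 + R3‖R_L) = 17.89 × 32290/32470 = 17.8 V.

V ≈ 17.8 V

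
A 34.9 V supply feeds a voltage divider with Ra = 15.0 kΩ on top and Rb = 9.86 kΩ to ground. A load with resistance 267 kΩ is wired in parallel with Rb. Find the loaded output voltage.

The load sits in parallel with Rb: Rb‖R_L = (9.86 × 267) / (9.86 + 267) = 9.509 kΩ.
V_out = 34.9 × 9.509 / (15.0 + 9.509) = 34.9 × 9.509/24.51 = 13.5 V.

V_out ≈ 13.5 V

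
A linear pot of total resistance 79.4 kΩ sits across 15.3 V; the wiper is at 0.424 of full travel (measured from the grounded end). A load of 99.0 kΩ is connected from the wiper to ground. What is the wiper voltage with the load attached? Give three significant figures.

V ≈ 5.42 V

The wiper splits the pot into (1−α)R = 45.73 kΩ above and αR = 33.67 kΩ below.
Lower section ‖ load = 25.12 kΩ.
V_wiper = 15.3 × 25.12/(45.73 + 25.12) = 5.42 V.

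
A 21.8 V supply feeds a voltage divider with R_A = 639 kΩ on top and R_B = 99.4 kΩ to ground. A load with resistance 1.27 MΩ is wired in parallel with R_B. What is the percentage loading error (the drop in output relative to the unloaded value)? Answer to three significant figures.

The divider's output (Thévenin) resistance is R_A‖R_B = 86.02 kΩ.
Fractional drop under load = R_th/(R_th + R_L) = 86.02 / (86.02 + 1270) = 0.06344.
So the output falls by 6.34 %.

6.34 %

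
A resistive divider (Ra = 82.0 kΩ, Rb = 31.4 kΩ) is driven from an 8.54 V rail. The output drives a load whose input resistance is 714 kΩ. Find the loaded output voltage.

The load sits in parallel with Rb: Rb‖R_L = (31.4 × 714) / (31.4 + 714) = 30.08 kΩ.
V_out = 8.54 × 30.08 / (82.0 + 30.08) = 8.54 × 30.08/112.1 = 2.29 V.
(Unloaded it would have been 2.36 V.)

V_out ≈ 2.29 V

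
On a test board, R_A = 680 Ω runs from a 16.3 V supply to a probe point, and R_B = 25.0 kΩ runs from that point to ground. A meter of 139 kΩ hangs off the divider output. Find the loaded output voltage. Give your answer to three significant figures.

The load sits in parallel with R_B: R_B‖R_L = (25000 × 139000) / (25000 + 139000) = 21190 Ω.
V_out = 16.3 × 21190 / (680 + 21190) = 16.3 × 21190/21870 = 15.8 V.

V_out ≈ 15.8 V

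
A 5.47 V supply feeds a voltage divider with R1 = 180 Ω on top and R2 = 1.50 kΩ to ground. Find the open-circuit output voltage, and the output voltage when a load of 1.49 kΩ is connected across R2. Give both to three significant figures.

Unloaded: 4.88 V; loaded: 4.41 V

Open-circuit: V = 5.47 × 1500/(180 + 1500) = 4.88 V.
With the load, R2 becomes R2‖R_L = 747.5 Ω, so V = 5.47 × 747.5/927.5 = 4.41 V.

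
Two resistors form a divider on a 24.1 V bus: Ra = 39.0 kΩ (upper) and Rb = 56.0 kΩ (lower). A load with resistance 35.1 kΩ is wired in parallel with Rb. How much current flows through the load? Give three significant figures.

I_L ≈ 0.245 mA

Rb‖R_L = 21.58 kΩ; V_out = 24.1 × 21.58/60.58 = 8.584 V.
I_L = V_out / R_L = 8.584 / 35.1 kΩ = 0.245 mA.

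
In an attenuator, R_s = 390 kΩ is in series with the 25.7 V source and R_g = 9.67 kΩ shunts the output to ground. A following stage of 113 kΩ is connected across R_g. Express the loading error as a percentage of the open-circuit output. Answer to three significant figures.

7.71 %

The divider's output (Thévenin) resistance is R_s‖R_g = 9.436 kΩ.
Fractional drop under load = R_th/(R_th + R_L) = 9.436 / (9.436 + 113) = 0.07707.
So the output falls by 7.71 %.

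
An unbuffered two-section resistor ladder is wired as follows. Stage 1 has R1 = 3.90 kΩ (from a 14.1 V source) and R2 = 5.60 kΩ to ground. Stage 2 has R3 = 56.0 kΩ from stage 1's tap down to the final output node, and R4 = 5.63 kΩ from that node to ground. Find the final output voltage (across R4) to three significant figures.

V_out ≈ 0.732 V

Stage 2 presents R3+R4 = 61.63 kΩ as a load on stage 1's tap.
Stage 1's lower leg becomes R2‖(R3+R4) = 5.134 kΩ, so V_mid = 14.1 × 5.134/9.034 = 8.013 V.
Stage 2 is itself unloaded: V_out = V_mid × R4/(R3+R4) = 8.013 × 5.63/61.63 = 0.732 V.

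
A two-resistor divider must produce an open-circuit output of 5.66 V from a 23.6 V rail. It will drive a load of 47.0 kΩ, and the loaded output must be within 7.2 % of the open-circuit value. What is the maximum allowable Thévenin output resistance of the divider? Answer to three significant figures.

Loading drop = R_th/(R_th + R_L) ≤ 0.0720, so R_th ≤ R_L · ε/(1−ε) = 47.0 kΩ × 0.0720/0.9280 = 3.65 kΩ.
(Any R1, R2 with R2/(R1+R2) = 0.240 and R1‖R2 ≤ 3.65 kΩ will meet the spec.)

R_th ≤ 3.65 kΩ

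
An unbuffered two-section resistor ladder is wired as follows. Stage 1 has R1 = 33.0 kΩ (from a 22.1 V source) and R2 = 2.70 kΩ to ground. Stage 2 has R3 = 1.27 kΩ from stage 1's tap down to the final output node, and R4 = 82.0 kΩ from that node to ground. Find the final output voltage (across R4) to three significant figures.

Stage 2 presents R3+R4 = 83.27 kΩ as a load on stage 1's tap.
Stage 1's lower leg becomes R2‖(R3+R4) = 2.615 kΩ, so V_mid = 22.1 × 2.615/35.62 = 1.623 V.
Stage 2 is itself unloaded: V_out = V_mid × R4/(R3+R4) = 1.623 × 82.0/83.27 = 1.60 V.

V_out ≈ 1.60 V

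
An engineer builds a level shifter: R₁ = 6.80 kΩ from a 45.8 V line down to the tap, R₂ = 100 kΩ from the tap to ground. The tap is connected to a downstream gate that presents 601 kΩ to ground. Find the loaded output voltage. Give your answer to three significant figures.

V_out ≈ 42.4 V

The load sits in parallel with R₂: R₂‖R_L = (100 × 601) / (100 + 601) = 85.73 kΩ.
V_out = 45.8 × 85.73 / (6.80 + 85.73) = 45.8 × 85.73/92.53 = 42.4 V.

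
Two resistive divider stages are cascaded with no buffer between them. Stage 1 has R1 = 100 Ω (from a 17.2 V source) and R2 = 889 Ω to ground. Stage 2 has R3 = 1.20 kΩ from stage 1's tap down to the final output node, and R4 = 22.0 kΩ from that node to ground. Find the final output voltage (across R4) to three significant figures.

Stage 2 presents R3+R4 = 23200 Ω as a load on stage 1's tap.
Stage 1's lower leg becomes R2‖(R3+R4) = 856.2 Ω, so V_mid = 17.2 × 856.2/956.2 = 15.40 V.
Stage 2 is itself unloaded: V_out = V_mid × R4/(R3+R4) = 15.40 × 22000/23200 = 14.6 V.

V_out ≈ 14.6 V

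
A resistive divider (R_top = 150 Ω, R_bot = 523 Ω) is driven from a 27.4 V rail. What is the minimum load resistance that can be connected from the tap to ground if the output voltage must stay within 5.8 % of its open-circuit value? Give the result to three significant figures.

R_L(min) ≈ 1.89 kΩ

Output resistance R_th = R_top‖R_bot = (150 × 523)/673.0 = 116.6 Ω.
The fractional drop is R_th/(R_th + R_L); requiring this ≤ 0.0580 gives R_L ≥ R_th(1/0.0580 − 1) = 116.6 × 16.24 = 1.89 kΩ.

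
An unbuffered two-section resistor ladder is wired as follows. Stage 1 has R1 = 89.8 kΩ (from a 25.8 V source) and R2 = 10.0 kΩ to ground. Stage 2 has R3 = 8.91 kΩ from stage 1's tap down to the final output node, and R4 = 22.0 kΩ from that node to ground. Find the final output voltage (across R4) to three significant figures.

Stage 2 presents R3+R4 = 30.91 kΩ as a load on stage 1's tap.
Stage 1's lower leg becomes R2‖(R3+R4) = 7.556 kΩ, so V_mid = 25.8 × 7.556/97.36 = 2.002 V.
Stage 2 is itself unloaded: V_out = V_mid × R4/(R3+R4) = 2.002 × 22.0/30.91 = 1.43 V.

V_out ≈ 1.43 V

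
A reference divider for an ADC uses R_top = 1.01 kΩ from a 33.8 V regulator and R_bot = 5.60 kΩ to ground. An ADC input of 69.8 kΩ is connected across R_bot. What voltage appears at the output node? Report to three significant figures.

The load sits in parallel with R_bot: R_bot‖R_L = (5.60 × 69.8) / (5.60 + 69.8) = 5.184 kΩ.
V_out = 33.8 × 5.184 / (1.01 + 5.184) = 33.8 × 5.184/6.194 = 28.3 V.

V_out ≈ 28.3 V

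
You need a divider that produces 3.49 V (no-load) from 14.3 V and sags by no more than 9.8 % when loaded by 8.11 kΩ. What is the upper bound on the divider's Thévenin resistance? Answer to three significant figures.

Loading drop = R_th/(R_th + R_L) ≤ 0.0980, so R_th ≤ R_L · ε/(1−ε) = 8.11 kΩ × 0.0980/0.9020 = 881 Ω.
(Any R1, R2 with R2/(R1+R2) = 0.244 and R1‖R2 ≤ 881 Ω will meet the spec.)

R_th ≤ 881 Ω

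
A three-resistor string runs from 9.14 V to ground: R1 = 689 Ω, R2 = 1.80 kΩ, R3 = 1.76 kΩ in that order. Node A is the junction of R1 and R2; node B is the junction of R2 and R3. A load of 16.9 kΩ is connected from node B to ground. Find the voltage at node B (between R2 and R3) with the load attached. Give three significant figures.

At node B, R3 is in parallel with the load: R3‖R_L = 1594 Ω.
Below node A the resistance is R2 + (R3‖R_L) = 3394 Ω, so V_A = 9.14 × 3394/4083 = 7.598 V.
Then V_B = V_A × (R3‖R_L)/(R2 + R3‖R_L) = 7.598 × 1594/3394 = 3.57 V.

V ≈ 3.57 V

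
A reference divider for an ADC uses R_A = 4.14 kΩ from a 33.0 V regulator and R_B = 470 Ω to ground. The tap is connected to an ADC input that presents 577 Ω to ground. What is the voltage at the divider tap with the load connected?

V_out ≈ 1.94 V

The load sits in parallel with R_B: R_B‖R_L = (470 × 577) / (470 + 577) = 259.0 Ω.
V_out = 33.0 × 259.0 / (4140 + 259.0) = 33.0 × 259.0/4399 = 1.94 V.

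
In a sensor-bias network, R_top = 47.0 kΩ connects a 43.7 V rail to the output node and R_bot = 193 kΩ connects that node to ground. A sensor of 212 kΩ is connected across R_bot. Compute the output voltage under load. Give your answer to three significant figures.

The load sits in parallel with R_bot: R_bot‖R_L = (193 × 212) / (193 + 212) = 101.0 kΩ.
V_out = 43.7 × 101.0 / (47.0 + 101.0) = 43.7 × 101.0/148.0 = 29.8 V.

V_out ≈ 29.8 V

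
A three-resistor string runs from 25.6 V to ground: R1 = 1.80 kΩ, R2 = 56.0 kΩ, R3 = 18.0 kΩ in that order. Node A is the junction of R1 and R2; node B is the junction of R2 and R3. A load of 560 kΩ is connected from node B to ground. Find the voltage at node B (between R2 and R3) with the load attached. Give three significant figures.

At node B, R3 is in parallel with the load: R3‖R_L = 17.44 kΩ.
Below node A the resistance is R2 + (R3‖R_L) = 73.44 kΩ, so V_A = 25.6 × 73.44/75.24 = 24.99 V.
Then V_B = V_A × (R3‖R_L)/(R2 + R3‖R_L) = 24.99 × 17.44/73.44 = 5.93 V.

V ≈ 5.93 V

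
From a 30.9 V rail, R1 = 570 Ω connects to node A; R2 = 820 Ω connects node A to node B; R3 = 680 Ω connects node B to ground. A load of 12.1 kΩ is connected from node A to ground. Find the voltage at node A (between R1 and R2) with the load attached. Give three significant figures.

V ≈ 21.7 V

Below node A the series string R2+R3 = 1500 Ω sits in parallel with the 12100 Ω load: 1335 Ω.
V_A = 30.9 × 1335/(570 + 1335) = 21.7 V.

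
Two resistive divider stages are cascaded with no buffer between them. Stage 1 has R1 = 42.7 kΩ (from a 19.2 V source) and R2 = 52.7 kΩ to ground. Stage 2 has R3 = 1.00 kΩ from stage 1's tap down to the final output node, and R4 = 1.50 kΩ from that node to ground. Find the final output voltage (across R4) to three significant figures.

Stage 2 presents R3+R4 = 2.500 kΩ as a load on stage 1's tap.
Stage 1's lower leg becomes R2‖(R3+R4) = 2.387 kΩ, so V_mid = 19.2 × 2.387/45.09 = 1.016 V.
Stage 2 is itself unloaded: V_out = V_mid × R4/(R3+R4) = 1.016 × 1.50/2.500 = 0.610 V.

V_out ≈ 0.610 V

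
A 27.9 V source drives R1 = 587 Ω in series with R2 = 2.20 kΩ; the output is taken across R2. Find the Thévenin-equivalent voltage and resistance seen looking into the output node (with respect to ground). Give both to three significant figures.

V_th is the open-circuit tap voltage: 27.9 × 2200/(587 + 2200) = 22.0 V.
With the supply zeroed, R1 and R2 appear in parallel from the tap: R_th = R1‖R2 = (587 × 2200)/2787 = 463 Ω.

V_th = 22.0 V, R_th = 463 Ω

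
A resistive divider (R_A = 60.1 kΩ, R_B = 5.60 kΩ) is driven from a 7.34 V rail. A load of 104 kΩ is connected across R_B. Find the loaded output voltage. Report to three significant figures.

V_out ≈ 0.596 V

The load sits in parallel with R_B: R_B‖R_L = (5.60 × 104) / (5.60 + 104) = 5.314 kΩ.
V_out = 7.34 × 5.314 / (60.1 + 5.314) = 7.34 × 5.314/65.41 = 0.596 V.
(Unloaded it would have been 0.626 V.)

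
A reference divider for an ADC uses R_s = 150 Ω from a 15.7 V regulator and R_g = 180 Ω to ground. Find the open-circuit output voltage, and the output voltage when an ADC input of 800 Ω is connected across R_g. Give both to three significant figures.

Unloaded: 8.56 V; loaded: 7.77 V

Open-circuit: V = 15.7 × 180/(150 + 180) = 8.56 V.
With the load, R_g becomes R_g‖R_L = 146.9 Ω, so V = 15.7 × 146.9/296.9 = 7.77 V.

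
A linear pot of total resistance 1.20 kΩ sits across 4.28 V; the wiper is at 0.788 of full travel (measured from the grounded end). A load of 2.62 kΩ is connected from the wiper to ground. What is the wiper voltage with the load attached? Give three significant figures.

The wiper splits the pot into (1−α)R = 254.4 Ω above and αR = 945.6 Ω below.
Lower section ‖ load = 694.8 Ω.
V_wiper = 4.28 × 694.8/(254.4 + 694.8) = 3.13 V.

V ≈ 3.13 V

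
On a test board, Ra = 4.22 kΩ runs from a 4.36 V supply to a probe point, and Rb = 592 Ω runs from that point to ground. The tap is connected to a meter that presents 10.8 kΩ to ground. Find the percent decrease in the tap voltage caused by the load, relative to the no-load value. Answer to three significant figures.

The divider's output (Thévenin) resistance is Ra‖Rb = 519.2 Ω.
Fractional drop under load = R_th/(R_th + R_L) = 519.2 / (519.2 + 10800) = 0.04587.
So the output falls by 4.59 %.

4.59 %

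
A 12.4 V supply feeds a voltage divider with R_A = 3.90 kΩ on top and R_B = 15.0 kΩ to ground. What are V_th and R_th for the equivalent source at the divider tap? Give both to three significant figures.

V_th = 9.84 V, R_th = 3.10 kΩ

V_th is the open-circuit tap voltage: 12.4 × 15.0/(3.90 + 15.0) = 9.84 V.
With the supply zeroed, R_A and R_B appear in parallel from the tap: R_th = R_A‖R_B = (3.90 × 15.0)/18.90 = 3.10 kΩ.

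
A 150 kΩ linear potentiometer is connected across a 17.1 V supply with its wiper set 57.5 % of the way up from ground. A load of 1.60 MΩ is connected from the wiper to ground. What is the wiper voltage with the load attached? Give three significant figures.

V ≈ 9.61 V

The wiper splits the pot into (1−α)R = 63.75 kΩ above and αR = 86.25 kΩ below.
Lower section ‖ load = 81.84 kΩ.
V_wiper = 17.1 × 81.84/(63.75 + 81.84) = 9.61 V.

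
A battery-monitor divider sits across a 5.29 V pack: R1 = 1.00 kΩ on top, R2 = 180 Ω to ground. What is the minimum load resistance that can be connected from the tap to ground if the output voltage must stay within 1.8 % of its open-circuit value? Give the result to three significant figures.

Output resistance R_th = R1‖R2 = (1000 × 180)/1180 = 152.5 Ω.
The fractional drop is R_th/(R_th + R_L); requiring this ≤ 0.0180 gives R_L ≥ R_th(1/0.0180 − 1) = 152.5 × 54.56 = 8.32 kΩ.

R_L(min) ≈ 8.32 kΩ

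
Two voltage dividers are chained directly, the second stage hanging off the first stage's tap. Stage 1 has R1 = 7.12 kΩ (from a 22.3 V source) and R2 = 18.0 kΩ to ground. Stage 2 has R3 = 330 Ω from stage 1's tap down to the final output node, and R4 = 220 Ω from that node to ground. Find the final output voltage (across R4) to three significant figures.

Stage 2 presents R3+R4 = 550.0 Ω as a load on stage 1's tap.
Stage 1's lower leg becomes R2‖(R3+R4) = 533.7 Ω, so V_mid = 22.3 × 533.7/7654 = 1.555 V.
Stage 2 is itself unloaded: V_out = V_mid × R4/(R3+R4) = 1.555 × 220/550.0 = 0.622 V.

V_out ≈ 0.622 V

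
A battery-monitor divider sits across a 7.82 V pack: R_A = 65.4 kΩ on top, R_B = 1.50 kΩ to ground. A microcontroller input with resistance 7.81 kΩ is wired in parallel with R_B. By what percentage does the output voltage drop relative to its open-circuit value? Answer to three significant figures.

15.8 %

The divider's output (Thévenin) resistance is R_A‖R_B = 1.466 kΩ.
Fractional drop under load = R_th/(R_th + R_L) = 1.466 / (1.466 + 7.81) = 0.1581.
So the output falls by 15.8 %.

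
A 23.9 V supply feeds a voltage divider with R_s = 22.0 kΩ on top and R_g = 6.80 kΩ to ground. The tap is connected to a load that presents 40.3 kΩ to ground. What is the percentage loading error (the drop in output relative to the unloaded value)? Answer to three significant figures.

The divider's output (Thévenin) resistance is R_s‖R_g = 5.194 kΩ.
Fractional drop under load = R_th/(R_th + R_L) = 5.194 / (5.194 + 40.3) = 0.1142.
So the output falls by 11.4 %.

11.4 %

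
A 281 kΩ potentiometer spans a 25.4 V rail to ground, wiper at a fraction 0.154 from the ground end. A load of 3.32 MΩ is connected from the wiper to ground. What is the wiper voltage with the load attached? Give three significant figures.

V ≈ 3.87 V

The wiper splits the pot into (1−α)R = 237.7 kΩ above and αR = 43.27 kΩ below.
Lower section ‖ load = 42.72 kΩ.
V_wiper = 25.4 × 42.72/(237.7 + 42.72) = 3.87 V.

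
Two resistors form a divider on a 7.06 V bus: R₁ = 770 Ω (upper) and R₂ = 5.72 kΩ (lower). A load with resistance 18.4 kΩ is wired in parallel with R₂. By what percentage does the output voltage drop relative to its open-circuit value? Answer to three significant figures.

3.56 %

The divider's output (Thévenin) resistance is R₁‖R₂ = 678.6 Ω.
Fractional drop under load = R_th/(R_th + R_L) = 678.6 / (678.6 + 18400) = 0.03557.
So the output falls by 3.56 %.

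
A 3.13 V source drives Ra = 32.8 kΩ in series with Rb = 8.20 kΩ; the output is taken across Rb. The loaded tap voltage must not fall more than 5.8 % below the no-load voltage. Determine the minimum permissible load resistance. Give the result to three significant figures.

R_L(min) ≈ 107 kΩ

Output resistance R_th = Ra‖Rb = (32.8 × 8.20)/41.00 = 6.560 kΩ.
The fractional drop is R_th/(R_th + R_L); requiring this ≤ 0.0580 gives R_L ≥ R_th(1/0.0580 − 1) = 6.560 × 16.24 = 107 kΩ.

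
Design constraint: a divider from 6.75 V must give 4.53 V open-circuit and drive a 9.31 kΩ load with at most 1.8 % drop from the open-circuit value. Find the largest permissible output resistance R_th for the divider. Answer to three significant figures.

Loading drop = R_th/(R_th + R_L) ≤ 0.0180, so R_th ≤ R_L · ε/(1−ε) = 9.31 kΩ × 0.0180/0.9820 = 171 Ω.

R_th ≤ 171 Ω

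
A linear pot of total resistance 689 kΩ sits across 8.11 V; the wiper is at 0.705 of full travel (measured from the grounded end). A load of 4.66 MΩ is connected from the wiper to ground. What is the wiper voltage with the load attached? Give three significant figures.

V ≈ 5.55 V

The wiper splits the pot into (1−α)R = 203.3 kΩ above and αR = 485.7 kΩ below.
Lower section ‖ load = 439.9 kΩ.
V_wiper = 8.11 × 439.9/(203.3 + 439.9) = 5.55 V.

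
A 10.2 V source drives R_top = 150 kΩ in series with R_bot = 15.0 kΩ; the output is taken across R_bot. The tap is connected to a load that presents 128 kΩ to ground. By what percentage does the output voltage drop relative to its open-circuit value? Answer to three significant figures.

9.63 %

The divider's output (Thévenin) resistance is R_top‖R_bot = 13.64 kΩ.
Fractional drop under load = R_th/(R_th + R_L) = 13.64 / (13.64 + 128) = 0.09628.
So the output falls by 9.63 %.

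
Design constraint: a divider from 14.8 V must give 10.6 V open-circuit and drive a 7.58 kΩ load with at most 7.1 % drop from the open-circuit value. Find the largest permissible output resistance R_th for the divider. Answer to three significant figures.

R_th ≤ 579 Ω

Loading drop = R_th/(R_th + R_L) ≤ 0.0710, so R_th ≤ R_L · ε/(1−ε) = 7.58 kΩ × 0.0710/0.9290 = 579 Ω.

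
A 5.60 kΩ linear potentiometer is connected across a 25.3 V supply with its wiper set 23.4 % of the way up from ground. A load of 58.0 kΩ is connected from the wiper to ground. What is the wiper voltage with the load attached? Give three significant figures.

V ≈ 5.82 V

The wiper splits the pot into (1−α)R = 4.290 kΩ above and αR = 1.310 kΩ below.
Lower section ‖ load = 1.281 kΩ.
V_wiper = 25.3 × 1.281/(4.290 + 1.281) = 5.82 V.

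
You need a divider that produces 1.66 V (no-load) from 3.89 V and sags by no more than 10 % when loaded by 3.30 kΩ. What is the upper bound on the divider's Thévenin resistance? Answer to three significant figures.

Loading drop = R_th/(R_th + R_L) ≤ 0.100, so R_th ≤ R_L · ε/(1−ε) = 3.30 kΩ × 0.100/0.9000 = 367 Ω.
(Any R1, R2 with R2/(R1+R2) = 0.427 and R1‖R2 ≤ 367 Ω will meet the spec.)

R_th ≤ 367 Ω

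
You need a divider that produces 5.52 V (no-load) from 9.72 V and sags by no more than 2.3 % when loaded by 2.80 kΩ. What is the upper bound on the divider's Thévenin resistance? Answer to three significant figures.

Loading drop = R_th/(R_th + R_L) ≤ 0.0230, so R_th ≤ R_L · ε/(1−ε) = 2.80 kΩ × 0.0230/0.9770 = 65.9 Ω.

R_th ≤ 65.9 Ω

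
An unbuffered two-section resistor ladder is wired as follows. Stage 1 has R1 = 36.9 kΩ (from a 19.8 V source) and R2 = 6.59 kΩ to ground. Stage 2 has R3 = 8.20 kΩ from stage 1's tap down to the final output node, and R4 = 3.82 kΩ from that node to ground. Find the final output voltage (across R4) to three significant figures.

V_out ≈ 0.651 V

Stage 2 presents R3+R4 = 12.02 kΩ as a load on stage 1's tap.
Stage 1's lower leg becomes R2‖(R3+R4) = 4.256 kΩ, so V_mid = 19.8 × 4.256/41.16 = 2.048 V.
Stage 2 is itself unloaded: V_out = V_mid × R4/(R3+R4) = 2.048 × 3.82/12.02 = 0.651 V.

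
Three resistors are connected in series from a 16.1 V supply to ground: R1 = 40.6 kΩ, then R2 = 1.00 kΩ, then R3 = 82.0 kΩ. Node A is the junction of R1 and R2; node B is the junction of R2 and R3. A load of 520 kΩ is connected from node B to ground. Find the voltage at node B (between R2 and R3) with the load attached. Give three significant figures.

V ≈ 10.1 V

At node B, R3 is in parallel with the load: R3‖R_L = 70.83 kΩ.
Below node A the resistance is R2 + (R3‖R_L) = 71.83 kΩ, so V_A = 16.1 × 71.83/112.4 = 10.29 V.
Then V_B = V_A × (R3‖R_L)/(R2 + R3‖R_L) = 10.29 × 70.83/71.83 = 10.1 V.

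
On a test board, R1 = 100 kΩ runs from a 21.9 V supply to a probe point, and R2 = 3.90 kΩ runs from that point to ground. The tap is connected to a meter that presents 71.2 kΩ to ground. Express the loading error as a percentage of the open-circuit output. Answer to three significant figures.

5.01 %

The divider's output (Thévenin) resistance is R1‖R2 = 3.754 kΩ.
Fractional drop under load = R_th/(R_th + R_L) = 3.754 / (3.754 + 71.2) = 0.05008.
So the output falls by 5.01 %.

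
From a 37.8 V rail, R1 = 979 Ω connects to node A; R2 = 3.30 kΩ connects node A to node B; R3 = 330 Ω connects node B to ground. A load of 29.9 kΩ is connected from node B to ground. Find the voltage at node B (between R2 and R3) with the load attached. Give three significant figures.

V ≈ 2.68 V

At node B, R3 is in parallel with the load: R3‖R_L = 326.4 Ω.
Below node A the resistance is R2 + (R3‖R_L) = 3626 Ω, so V_A = 37.8 × 3626/4605 = 29.76 V.
Then V_B = V_A × (R3‖R_L)/(R2 + R3‖R_L) = 29.76 × 326.4/3626 = 2.68 V.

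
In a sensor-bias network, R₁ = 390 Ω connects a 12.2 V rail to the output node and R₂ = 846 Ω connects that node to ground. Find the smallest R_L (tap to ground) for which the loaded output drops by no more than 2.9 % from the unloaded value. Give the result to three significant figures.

Output resistance R_th = R₁‖R₂ = (390 × 846)/1236 = 266.9 Ω.
The fractional drop is R_th/(R_th + R_L); requiring this ≤ 0.0290 gives R_L ≥ R_th(1/0.0290 − 1) = 266.9 × 33.48 = 8.94 kΩ.

R_L(min) ≈ 8.94 kΩ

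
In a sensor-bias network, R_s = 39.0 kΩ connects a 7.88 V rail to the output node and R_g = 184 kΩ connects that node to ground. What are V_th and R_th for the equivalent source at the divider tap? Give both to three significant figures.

V_th is the open-circuit tap voltage: 7.88 × 184/(39.0 + 184) = 6.50 V.
With the supply zeroed, R_s and R_g appear in parallel from the tap: R_th = R_s‖R_g = (39.0 × 184)/223.0 = 32.2 kΩ.

V_th = 6.50 V, R_th = 32.2 kΩ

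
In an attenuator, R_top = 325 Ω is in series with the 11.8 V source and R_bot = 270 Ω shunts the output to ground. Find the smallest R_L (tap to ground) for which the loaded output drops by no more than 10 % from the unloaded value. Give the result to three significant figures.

Output resistance R_th = R_top‖R_bot = (325 × 270)/595.0 = 147.5 Ω.
The fractional drop is R_th/(R_th + R_L); requiring this ≤ 0.100 gives R_L ≥ R_th(1/0.100 − 1) = 147.5 × 9.000 = 1.33 kΩ.

R_L(min) ≈ 1.33 kΩ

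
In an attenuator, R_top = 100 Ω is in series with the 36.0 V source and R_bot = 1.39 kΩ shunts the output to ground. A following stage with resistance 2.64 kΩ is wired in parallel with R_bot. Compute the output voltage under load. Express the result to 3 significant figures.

V_out ≈ 32.4 V

The load sits in parallel with R_bot: R_bot‖R_L = (1390 × 2640) / (1390 + 2640) = 910.6 Ω.
V_out = 36.0 × 910.6 / (100 + 910.6) = 36.0 × 910.6/1011 = 32.4 V.
(Unloaded it would have been 33.6 V.)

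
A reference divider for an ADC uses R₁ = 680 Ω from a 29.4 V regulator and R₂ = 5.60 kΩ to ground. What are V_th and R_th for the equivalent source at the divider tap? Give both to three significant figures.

V_th = 26.2 V, R_th = 606 Ω

V_th is the open-circuit tap voltage: 29.4 × 5600/(680 + 5600) = 26.2 V.
With the supply zeroed, R₁ and R₂ appear in parallel from the tap: R_th = R₁‖R₂ = (680 × 5600)/6280 = 606 Ω.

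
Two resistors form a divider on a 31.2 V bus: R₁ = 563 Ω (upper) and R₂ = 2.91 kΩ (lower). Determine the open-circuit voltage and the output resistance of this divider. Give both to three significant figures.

V_th is the open-circuit tap voltage: 31.2 × 2910/(563 + 2910) = 26.1 V.
With the supply zeroed, R₁ and R₂ appear in parallel from the tap: R_th = R₁‖R₂ = (563 × 2910)/3473 = 472 Ω.

V_th = 26.1 V, R_th = 472 Ω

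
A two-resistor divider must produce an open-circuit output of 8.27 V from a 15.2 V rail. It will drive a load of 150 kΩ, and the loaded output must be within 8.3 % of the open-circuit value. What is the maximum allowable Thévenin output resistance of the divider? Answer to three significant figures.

Loading drop = R_th/(R_th + R_L) ≤ 0.0830, so R_th ≤ R_L · ε/(1−ε) = 150 kΩ × 0.0830/0.9170 = 13.6 kΩ.
(Any R1, R2 with R2/(R1+R2) = 0.544 and R1‖R2 ≤ 13.6 kΩ will meet the spec.)

R_th ≤ 13.6 kΩ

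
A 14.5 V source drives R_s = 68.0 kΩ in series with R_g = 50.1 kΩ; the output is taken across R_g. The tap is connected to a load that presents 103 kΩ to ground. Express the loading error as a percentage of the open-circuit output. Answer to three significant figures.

The divider's output (Thévenin) resistance is R_s‖R_g = 28.85 kΩ.
Fractional drop under load = R_th/(R_th + R_L) = 28.85 / (28.85 + 103) = 0.2188.
So the output falls by 21.9 %.

21.9 %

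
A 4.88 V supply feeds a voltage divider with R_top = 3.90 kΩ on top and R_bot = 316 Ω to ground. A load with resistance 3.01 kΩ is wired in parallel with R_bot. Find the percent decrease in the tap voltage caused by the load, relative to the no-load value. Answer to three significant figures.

The divider's output (Thévenin) resistance is R_top‖R_bot = 292.3 Ω.
Fractional drop under load = R_th/(R_th + R_L) = 292.3 / (292.3 + 3010) = 0.08852.
So the output falls by 8.85 %.

8.85 %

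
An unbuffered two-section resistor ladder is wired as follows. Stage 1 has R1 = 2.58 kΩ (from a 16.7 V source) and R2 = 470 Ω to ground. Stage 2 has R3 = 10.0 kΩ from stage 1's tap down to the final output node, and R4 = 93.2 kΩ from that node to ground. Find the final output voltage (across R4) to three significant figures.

Stage 2 presents R3+R4 = 103200 Ω as a load on stage 1's tap.
Stage 1's lower leg becomes R2‖(R3+R4) = 467.9 Ω, so V_mid = 16.7 × 467.9/3048 = 2.564 V.
Stage 2 is itself unloaded: V_out = V_mid × R4/(R3+R4) = 2.564 × 93200/103200 = 2.32 V.

V_out ≈ 2.32 V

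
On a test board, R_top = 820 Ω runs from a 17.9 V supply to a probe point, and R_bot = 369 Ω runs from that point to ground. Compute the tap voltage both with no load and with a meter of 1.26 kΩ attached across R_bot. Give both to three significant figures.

Open-circuit: V = 17.9 × 369/(820 + 369) = 5.56 V.
With the load, R_bot becomes R_bot‖R_L = 285.4 Ω, so V = 17.9 × 285.4/1105 = 4.62 V.

Unloaded: 5.56 V; loaded: 4.62 V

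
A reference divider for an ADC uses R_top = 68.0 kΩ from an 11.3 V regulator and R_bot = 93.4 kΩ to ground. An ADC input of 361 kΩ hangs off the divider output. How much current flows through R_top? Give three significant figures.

R_bot‖R_L = 74.20 kΩ, so the source sees R_top + R_bot‖R_L = 142.2 kΩ.
I = 11.3 V / 142.2 kΩ = 0.0795 mA.

I ≈ 0.0795 mA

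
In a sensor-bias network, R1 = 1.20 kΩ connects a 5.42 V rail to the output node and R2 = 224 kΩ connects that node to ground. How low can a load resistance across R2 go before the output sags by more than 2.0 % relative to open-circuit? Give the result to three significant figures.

R_L(min) ≈ 58.5 kΩ

Output resistance R_th = R1‖R2 = (1.20 × 224)/225.2 = 1.194 kΩ.
The fractional drop is R_th/(R_th + R_L); requiring this ≤ 0.0200 gives R_L ≥ R_th(1/0.0200 − 1) = 1.194 × 49.00 = 58.5 kΩ.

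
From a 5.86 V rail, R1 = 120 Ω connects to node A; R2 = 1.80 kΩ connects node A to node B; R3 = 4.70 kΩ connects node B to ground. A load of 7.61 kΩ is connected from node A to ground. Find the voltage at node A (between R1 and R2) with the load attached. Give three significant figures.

Below node A the series string R2+R3 = 6500 Ω sits in parallel with the 7610 Ω load: 3506 Ω.
V_A = 5.86 × 3506/(120 + 3506) = 5.67 V.

V ≈ 5.67 V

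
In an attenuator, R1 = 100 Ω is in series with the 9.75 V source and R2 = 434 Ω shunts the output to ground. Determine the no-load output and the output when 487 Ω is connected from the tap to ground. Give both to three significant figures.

Unloaded: 7.92 V; loaded: 6.79 V

Open-circuit: V = 9.75 × 434/(100 + 434) = 7.92 V.
With the load, R2 becomes R2‖R_L = 229.5 Ω, so V = 9.75 × 229.5/329.5 = 6.79 V.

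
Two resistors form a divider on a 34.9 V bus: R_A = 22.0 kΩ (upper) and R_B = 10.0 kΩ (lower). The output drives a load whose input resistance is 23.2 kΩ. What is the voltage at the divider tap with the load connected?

The load sits in parallel with R_B: R_B‖R_L = (10.0 × 23.2) / (10.0 + 23.2) = 6.988 kΩ.
V_out = 34.9 × 6.988 / (22.0 + 6.988) = 34.9 × 6.988/28.99 = 8.41 V.

V_out ≈ 8.41 V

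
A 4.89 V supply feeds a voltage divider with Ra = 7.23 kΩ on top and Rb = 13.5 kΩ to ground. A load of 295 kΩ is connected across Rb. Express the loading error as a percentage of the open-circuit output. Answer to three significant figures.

The divider's output (Thévenin) resistance is Ra‖Rb = 4.708 kΩ.
Fractional drop under load = R_th/(R_th + R_L) = 4.708 / (4.708 + 295) = 0.01571.
So the output falls by 1.57 %.

1.57 %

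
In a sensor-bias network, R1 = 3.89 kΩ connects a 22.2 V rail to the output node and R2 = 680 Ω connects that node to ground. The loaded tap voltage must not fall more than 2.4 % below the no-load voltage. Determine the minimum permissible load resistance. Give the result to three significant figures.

Output resistance R_th = R1‖R2 = (3890 × 680)/4570 = 578.8 Ω.
The fractional drop is R_th/(R_th + R_L); requiring this ≤ 0.0240 gives R_L ≥ R_th(1/0.0240 − 1) = 578.8 × 40.67 = 23.5 kΩ.

R_L(min) ≈ 23.5 kΩ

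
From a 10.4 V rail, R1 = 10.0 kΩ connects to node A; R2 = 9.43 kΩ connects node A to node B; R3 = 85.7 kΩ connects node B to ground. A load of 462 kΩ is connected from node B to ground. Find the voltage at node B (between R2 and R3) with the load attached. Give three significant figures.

V ≈ 8.20 V

At node B, R3 is in parallel with the load: R3‖R_L = 72.29 kΩ.
Below node A the resistance is R2 + (R3‖R_L) = 81.72 kΩ, so V_A = 10.4 × 81.72/91.72 = 9.266 V.
Then V_B = V_A × (R3‖R_L)/(R2 + R3‖R_L) = 9.266 × 72.29/81.72 = 8.20 V.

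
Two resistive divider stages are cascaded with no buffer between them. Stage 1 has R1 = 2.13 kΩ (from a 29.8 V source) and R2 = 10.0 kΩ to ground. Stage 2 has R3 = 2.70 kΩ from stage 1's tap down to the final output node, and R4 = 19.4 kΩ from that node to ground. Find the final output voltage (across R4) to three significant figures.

Stage 2 presents R3+R4 = 22.10 kΩ as a load on stage 1's tap.
Stage 1's lower leg becomes R2‖(R3+R4) = 6.885 kΩ, so V_mid = 29.8 × 6.885/9.015 = 22.76 V.
Stage 2 is itself unloaded: V_out = V_mid × R4/(R3+R4) = 22.76 × 19.4/22.10 = 20.0 V.

V_out ≈ 20.0 V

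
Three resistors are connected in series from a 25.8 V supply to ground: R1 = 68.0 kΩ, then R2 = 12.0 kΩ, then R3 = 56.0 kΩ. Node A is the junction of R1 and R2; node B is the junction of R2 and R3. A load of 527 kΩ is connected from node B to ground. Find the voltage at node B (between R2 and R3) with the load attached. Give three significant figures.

V ≈ 10.0 V

At node B, R3 is in parallel with the load: R3‖R_L = 50.62 kΩ.
Below node A the resistance is R2 + (R3‖R_L) = 62.62 kΩ, so V_A = 25.8 × 62.62/130.6 = 12.37 V.
Then V_B = V_A × (R3‖R_L)/(R2 + R3‖R_L) = 12.37 × 50.62/62.62 = 10.0 V.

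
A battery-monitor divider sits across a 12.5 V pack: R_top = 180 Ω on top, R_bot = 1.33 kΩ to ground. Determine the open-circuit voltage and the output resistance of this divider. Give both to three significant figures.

V_th is the open-circuit tap voltage: 12.5 × 1330/(180 + 1330) = 11.0 V.
With the supply zeroed, R_top and R_bot appear in parallel from the tap: R_th = R_top‖R_bot = (180 × 1330)/1510 = 159 Ω.

V_th = 11.0 V, R_th = 159 Ω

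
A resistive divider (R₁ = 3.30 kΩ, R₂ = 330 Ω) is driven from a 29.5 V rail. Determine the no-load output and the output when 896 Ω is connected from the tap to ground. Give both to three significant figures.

Unloaded: 2.68 V; loaded: 2.01 V

Open-circuit: V = 29.5 × 330/(3300 + 330) = 2.68 V.
With the load, R₂ becomes R₂‖R_L = 241.2 Ω, so V = 29.5 × 241.2/3541 = 2.01 V.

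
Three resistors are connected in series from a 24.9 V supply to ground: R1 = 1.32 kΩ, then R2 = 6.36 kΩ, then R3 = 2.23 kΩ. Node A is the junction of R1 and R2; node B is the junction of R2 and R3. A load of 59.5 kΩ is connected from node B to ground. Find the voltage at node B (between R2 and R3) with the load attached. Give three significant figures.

At node B, R3 is in parallel with the load: R3‖R_L = 2.149 kΩ.
Below node A the resistance is R2 + (R3‖R_L) = 8.509 kΩ, so V_A = 24.9 × 8.509/9.829 = 21.56 V.
Then V_B = V_A × (R3‖R_L)/(R2 + R3‖R_L) = 21.56 × 2.149/8.509 = 5.44 V.

V ≈ 5.44 V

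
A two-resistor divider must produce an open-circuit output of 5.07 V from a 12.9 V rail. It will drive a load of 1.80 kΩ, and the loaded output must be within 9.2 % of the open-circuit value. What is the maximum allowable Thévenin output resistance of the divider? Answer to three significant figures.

Loading drop = R_th/(R_th + R_L) ≤ 0.0920, so R_th ≤ R_L · ε/(1−ε) = 1.80 kΩ × 0.0920/0.9080 = 182 Ω.
(Any R1, R2 with R2/(R1+R2) = 0.393 and R1‖R2 ≤ 182 Ω will meet the spec.)

R_th ≤ 182 Ω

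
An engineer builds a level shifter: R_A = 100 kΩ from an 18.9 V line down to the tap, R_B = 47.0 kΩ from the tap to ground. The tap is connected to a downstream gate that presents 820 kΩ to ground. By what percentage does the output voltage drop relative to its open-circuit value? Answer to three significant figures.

The divider's output (Thévenin) resistance is R_A‖R_B = 31.97 kΩ.
Fractional drop under load = R_th/(R_th + R_L) = 31.97 / (31.97 + 820) = 0.03753.
So the output falls by 3.75 %.

3.75 %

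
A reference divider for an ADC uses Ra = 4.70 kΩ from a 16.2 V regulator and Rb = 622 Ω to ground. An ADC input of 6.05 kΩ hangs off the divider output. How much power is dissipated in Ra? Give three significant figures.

P ≈ 44.5 mW

Total resistance from the source is Ra + (Rb‖R_L) = 5264 Ω, so I = 16.2/5264 Ω = 3.077 mA.
P = I²·Ra = (3.077 mA)² × 4.70 kΩ = 44.5 mW.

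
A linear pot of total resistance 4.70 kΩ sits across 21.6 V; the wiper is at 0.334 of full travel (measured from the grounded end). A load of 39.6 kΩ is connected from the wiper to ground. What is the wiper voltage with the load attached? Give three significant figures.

The wiper splits the pot into (1−α)R = 3.130 kΩ above and αR = 1.570 kΩ below.
Lower section ‖ load = 1.510 kΩ.
V_wiper = 21.6 × 1.510/(3.130 + 1.510) = 7.03 V.

V ≈ 7.03 V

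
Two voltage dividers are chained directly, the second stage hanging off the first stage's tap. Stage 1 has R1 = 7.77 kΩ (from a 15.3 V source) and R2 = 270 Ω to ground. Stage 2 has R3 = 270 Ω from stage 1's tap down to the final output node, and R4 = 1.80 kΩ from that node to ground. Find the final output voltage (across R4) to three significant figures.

V_out ≈ 0.397 V

Stage 2 presents R3+R4 = 2070 Ω as a load on stage 1's tap.
Stage 1's lower leg becomes R2‖(R3+R4) = 238.8 Ω, so V_mid = 15.3 × 238.8/8009 = 0.4563 V.
Stage 2 is itself unloaded: V_out = V_mid × R4/(R3+R4) = 0.4563 × 1800/2070 = 0.397 V.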